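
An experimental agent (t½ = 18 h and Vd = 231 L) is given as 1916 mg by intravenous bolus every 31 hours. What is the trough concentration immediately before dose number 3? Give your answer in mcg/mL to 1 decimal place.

3.3 mcg/mL

f = (1/2)^(τ/t½) = (1/2)^(31/18) ≈ 0.3031.
C₀ = D/Vd = 1916/231 ≈ 8.294 mcg/mL.
Before the 3rd dose, 2 doses have been given. Superposition: Cmin = C₀·(f + f²).
≈ 8.294 × (0.3031 + 0.0919) ≈ 8.294 × 0.3950 ≈ 3.276 mcg/mL.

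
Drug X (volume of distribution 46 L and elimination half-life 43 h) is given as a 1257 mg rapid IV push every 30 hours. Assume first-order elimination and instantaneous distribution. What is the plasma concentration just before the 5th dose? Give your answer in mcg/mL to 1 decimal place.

37.6 mcg/mL

f = (1/2)^(τ/t½) = (1/2)^(30/43) ≈ 0.6166.
C₀ = D/Vd = 1257/46 ≈ 27.326 mcg/mL.
Before the 5th dose, 4 doses have been given. Superposition: Cmin = C₀·(f + f² + … + f^4).
≈ 27.326 × (0.6166 + 0.3802 + 0.2344 + 0.1445) ≈ 27.326 × 1.3757 ≈ 37.592 mcg/mL.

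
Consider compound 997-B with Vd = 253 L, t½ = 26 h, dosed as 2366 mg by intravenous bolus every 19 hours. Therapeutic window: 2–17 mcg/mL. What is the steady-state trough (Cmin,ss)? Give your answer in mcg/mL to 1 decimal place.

14.2 mcg/mL

k = ln2/t½ = ln2/26 ≈ 0.026660 h⁻¹; fraction remaining f = e^(−kτ) = e^(−0.026660×19) ≈ 0.6026.
Single-dose peak C₀ = D/Vd = 2366/253 ≈ 9.352 mcg/mL.
Steady-state trough Cmin,ss = C₀·f/(1−f) ≈ 9.352 × 0.6026/0.3974 ≈ 14.181 mcg/mL.
Trough 14.2 mcg/mL vs MEC 2 mcg/mL: adequate.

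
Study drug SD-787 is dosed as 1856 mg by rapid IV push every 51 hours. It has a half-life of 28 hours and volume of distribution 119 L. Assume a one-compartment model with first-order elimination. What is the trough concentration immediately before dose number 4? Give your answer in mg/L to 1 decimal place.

f = (1/2)^(τ/t½) = (1/2)^(51/28) ≈ 0.2829.
C₀ = D/Vd = 1856/119 ≈ 15.597 mg/L.
Before the 4th dose, 3 doses have been given. Superposition: Cmin = C₀·(f + f² + … + f^3).
≈ 15.597 × (0.2829 + 0.0800 + 0.0226) ≈ 15.597 × 0.3855 ≈ 6.013 mg/L.

6.0 mg/L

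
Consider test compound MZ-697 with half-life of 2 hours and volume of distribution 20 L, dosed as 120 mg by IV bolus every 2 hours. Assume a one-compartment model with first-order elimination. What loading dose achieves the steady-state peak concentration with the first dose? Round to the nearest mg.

f = (1/2)^(2/2) ≈ 0.500000; accumulation ratio R = 1/(1−f) ≈ 2.00000.
Loading dose to hit Cmax,ss on first dose: D_load = D_maint·R ≈ 120 × 2.00000 ≈ 240.00 mg.

240 mg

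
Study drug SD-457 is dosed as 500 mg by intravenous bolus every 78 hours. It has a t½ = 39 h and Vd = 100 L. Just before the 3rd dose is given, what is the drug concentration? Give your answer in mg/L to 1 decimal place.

1.6 mg/L

f = (1/2)^(τ/t½) = (1/2)^(78/39) ≈ 0.2500.
C₀ = D/Vd = 500/100 ≈ 5.000 mg/L.
Before the 3rd dose, 2 doses have been given. Superposition: Cmin = C₀·(f + f²).
≈ 5.000 × (0.2500 + 0.0625) ≈ 5.000 × 0.3125 ≈ 1.562 mg/L.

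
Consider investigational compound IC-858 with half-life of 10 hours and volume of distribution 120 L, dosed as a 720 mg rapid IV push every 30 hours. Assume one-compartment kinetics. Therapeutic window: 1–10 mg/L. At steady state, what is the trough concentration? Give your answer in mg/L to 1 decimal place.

0.9 mg/L

τ = 30 h = 3 half-lives, so f = (1/2)^3 = 0.125.
Accumulation ratio R = 1/(1 − f) = 1/0.875 = 8/7.
Single-dose peak C₀ = D/Vd = 720/120 = 6 mg/L.
Steady-state peak Cmax,ss = C₀·R = 6 × 8/7 ≈ 6.857 mg/L.
Steady-state trough Cmin,ss = Cmax,ss·f ≈ 6.857 × 0.125 ≈ 0.857 mg/L.
Trough 0.9 mg/L vs MEC 1 mg/L: subtherapeutic.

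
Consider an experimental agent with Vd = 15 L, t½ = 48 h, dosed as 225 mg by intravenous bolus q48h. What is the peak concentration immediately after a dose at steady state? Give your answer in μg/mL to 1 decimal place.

30.0 μg/mL

τ = 48 h = 1 half-life, so f = (1/2)^1 = 0.5.
At steady state, R = 1/(1 − 0.5) = 2/1.
Single-dose peak C₀ = D/Vd = 225/15 = 15 μg/mL.
Steady-state peak Cmax,ss = C₀·R = 15 × 2/1 ≈ 30.000 μg/mL.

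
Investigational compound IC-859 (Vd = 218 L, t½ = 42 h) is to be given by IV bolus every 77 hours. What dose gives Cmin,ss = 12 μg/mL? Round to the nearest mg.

τ/t½ = 77/42 ≈ 1.8333, so f = (1/2)^(77/42) ≈ 0.280616.
Cmin,ss = (D/Vd)·f/(1−f), so D = Cmin,ss·Vd·(1−f)/f.
D = 12 × 218 × (1−f)/f ≈ 12 × 218 × 2.56359 ≈ 6706.35 mg.

6706 mg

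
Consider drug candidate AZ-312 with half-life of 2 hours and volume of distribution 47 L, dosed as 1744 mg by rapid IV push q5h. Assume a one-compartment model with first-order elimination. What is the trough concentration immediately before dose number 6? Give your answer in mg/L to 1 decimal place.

8.0 mg/L

f = (1/2)^(τ/t½) = (1/2)^(5/2) ≈ 0.1768.
C₀ = D/Vd = 1744/47 ≈ 37.106 mg/L.
Before the 6th dose, 5 doses have been given. Superposition: Cmin = C₀·(f + f² + … + f^5).
≈ 37.106 × (0.1768 + 0.0313 + 0.0055 + 0.0010 + 0.0002) ≈ 37.106 × 0.2148 ≈ 7.970 mg/L.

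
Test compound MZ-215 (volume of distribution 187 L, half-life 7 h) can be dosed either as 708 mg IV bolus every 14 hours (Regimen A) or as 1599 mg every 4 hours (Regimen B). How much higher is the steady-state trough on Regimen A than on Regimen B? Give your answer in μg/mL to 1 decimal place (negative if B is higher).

Regimen A: f = (1/2)^(14/7) ≈ 0.2500; Cmin,ss = (708/187)·f/(1−f) ≈ 1.262 μg/mL.
Regimen B: f = (1/2)^(4/7) ≈ 0.6730; Cmin,ss = (1599/187)·f/(1−f) ≈ 17.598 μg/mL.
Difference ≈ 1.262 − 17.598 ≈ -16.336 μg/mL.

-16.3 μg/mL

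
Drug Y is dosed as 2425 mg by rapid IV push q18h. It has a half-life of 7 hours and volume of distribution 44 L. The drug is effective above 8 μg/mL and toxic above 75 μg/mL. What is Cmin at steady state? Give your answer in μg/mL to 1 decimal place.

11.1 μg/mL

τ/t½ = 18/7 ≈ 2.5714, so fraction remaining f = (1/2)^(18/7) ≈ 0.1682.
Accumulation ratio R = 1/(1 − f) ≈ 1/0.8318 ≈ 1.2022.
Each bolus raises the concentration by D/Vd = 2425/44 ≈ 55.114 μg/mL.
Cmax,ss = C₀/(1 − f) ≈ 55.114/0.8318 ≈ 66.259 μg/mL.
Steady-state trough Cmin,ss = Cmax,ss·f ≈ 66.259 × 0.1682 ≈ 11.145 μg/mL.
Trough 11.1 μg/mL vs MEC 8 μg/mL: adequate.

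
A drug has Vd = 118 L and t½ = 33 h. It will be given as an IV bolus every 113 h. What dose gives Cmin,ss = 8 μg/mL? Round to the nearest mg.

τ/t½ = 113/33 ≈ 3.4242, so f = (1/2)^(113/33) ≈ 0.093154.
Cmin,ss = (D/Vd)·f/(1−f), so D = Cmin,ss·Vd·(1−f)/f.
D = 8 × 118 × (1−f)/f ≈ 8 × 118 × 9.73491 ≈ 9189.76 mg.

9190 mg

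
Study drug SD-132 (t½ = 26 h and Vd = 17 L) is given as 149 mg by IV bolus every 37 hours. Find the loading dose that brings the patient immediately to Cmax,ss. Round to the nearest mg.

238 mg

f = (1/2)^(37/26) ≈ 0.372916; accumulation ratio R = 1/(1−f) ≈ 1.59468.
Loading dose to hit Cmax,ss on first dose: D_load = D_maint·R ≈ 149 × 1.59468 ≈ 237.61 mg.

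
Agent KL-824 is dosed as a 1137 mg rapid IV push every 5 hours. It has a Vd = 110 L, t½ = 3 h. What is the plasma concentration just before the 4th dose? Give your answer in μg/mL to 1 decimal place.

f = (1/2)^(τ/t½) = (1/2)^(5/3) ≈ 0.3150.
C₀ = D/Vd = 1137/110 ≈ 10.336 μg/mL.
Before the 4th dose, 3 doses have been given. Superposition: Cmin = C₀·(f + f² + … + f^3).
≈ 10.336 × (0.3150 + 0.0992 + 0.0313) ≈ 10.336 × 0.4455 ≈ 4.605 μg/mL.

4.6 μg/mL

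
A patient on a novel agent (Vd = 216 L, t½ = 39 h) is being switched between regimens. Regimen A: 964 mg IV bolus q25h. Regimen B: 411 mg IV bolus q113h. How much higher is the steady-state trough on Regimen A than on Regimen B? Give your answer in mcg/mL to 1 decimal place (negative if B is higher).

Regimen A: f = (1/2)^(25/39) ≈ 0.6413; Cmin,ss = (964/216)·f/(1−f) ≈ 7.979 mcg/mL.
Regimen B: f = (1/2)^(113/39) ≈ 0.1342; Cmin,ss = (411/216)·f/(1−f) ≈ 0.295 mcg/mL.
Difference ≈ 7.979 − 0.295 ≈ 7.684 mcg/mL.

7.7 mcg/mL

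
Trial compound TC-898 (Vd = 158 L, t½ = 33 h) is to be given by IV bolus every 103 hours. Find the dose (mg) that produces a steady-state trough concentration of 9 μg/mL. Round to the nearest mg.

τ/t½ = 103/33 ≈ 3.1212, so f = (1/2)^(103/33) ≈ 0.114927.
Cmin,ss = (D/Vd)·f/(1−f), so D = Cmin,ss·Vd·(1−f)/f.
D = 9 × 158 × (1−f)/f ≈ 9 × 158 × 7.70118 ≈ 10951.08 mg.

10951 mg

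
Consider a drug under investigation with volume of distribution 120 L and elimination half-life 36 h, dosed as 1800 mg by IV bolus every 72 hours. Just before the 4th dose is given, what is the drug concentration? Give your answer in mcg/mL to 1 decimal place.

f = (1/2)^(τ/t½) = (1/2)^(72/36) ≈ 0.2500.
C₀ = D/Vd = 1800/120 ≈ 15.000 mcg/mL.
Before the 4th dose, 3 doses have been given. Superposition: Cmin = C₀·(f + f² + … + f^3).
≈ 15.000 × (0.2500 + 0.0625 + 0.0156) ≈ 15.000 × 0.3281 ≈ 4.921 mcg/mL.

4.9 mcg/mL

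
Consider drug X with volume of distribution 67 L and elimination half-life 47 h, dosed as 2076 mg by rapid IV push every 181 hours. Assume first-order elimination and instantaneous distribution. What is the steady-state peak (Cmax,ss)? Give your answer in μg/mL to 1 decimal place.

33.3 μg/mL

Over one 181-h interval, 181/47 ≈ 3.8511 half-lives elapse, leaving f ≈ 0.0693 of each dose.
Accumulation ratio R = 1/(1 − f) ≈ 1/0.9307 ≈ 1.0745.
Single-dose peak C₀ = D/Vd = 2076/67 ≈ 30.985 μg/mL.
Cmax,ss = C₀/(1 − f) ≈ 30.985/0.9307 ≈ 33.292 μg/mL.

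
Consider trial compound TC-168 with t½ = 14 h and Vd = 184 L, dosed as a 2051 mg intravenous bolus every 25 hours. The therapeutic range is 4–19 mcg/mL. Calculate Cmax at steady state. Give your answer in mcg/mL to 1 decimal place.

15.7 mcg/mL

k = ln2/t½ = ln2/14 ≈ 0.049511 h⁻¹; fraction remaining f = e^(−kτ) = e^(−0.049511×25) ≈ 0.2900.
At steady state, accumulation factor R = 1/(1 − e^(−kτ)) ≈ 1.4085.
Each bolus raises the concentration by D/Vd = 2051/184 ≈ 11.147 mcg/mL.
Cmax,ss = C₀/(1 − f) ≈ 11.147/0.7100 ≈ 15.700 mcg/mL.
Peak 15.7 mcg/mL vs MTC 19 mcg/mL: below toxic threshold.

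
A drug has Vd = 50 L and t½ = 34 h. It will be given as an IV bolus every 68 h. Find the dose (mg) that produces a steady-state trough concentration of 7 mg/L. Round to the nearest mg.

τ/t½ = 68/34 ≈ 2, so f = (1/2)^(68/34) ≈ 0.250000.
Cmin,ss = (D/Vd)·f/(1−f), so D = Cmin,ss·Vd·(1−f)/f.
D = 7 × 50 × (1−f)/f ≈ 7 × 50 × 3.00000 ≈ 1050.00 mg.

1050 mg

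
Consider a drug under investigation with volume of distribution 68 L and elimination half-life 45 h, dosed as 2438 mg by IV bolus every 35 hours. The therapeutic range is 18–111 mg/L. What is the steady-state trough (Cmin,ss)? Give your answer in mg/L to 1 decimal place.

50.2 mg/L

Over one 35-h interval, 35/45 ≈ 0.77778 half-lives elapse, leaving f ≈ 0.5833 of each dose.
At steady state, accumulation factor R = 1/(1 − e^(−kτ)) ≈ 2.3998.
Each bolus raises the concentration by D/Vd = 2438/68 ≈ 35.853 mg/L.
Cmax,ss = C₀/(1 − f) ≈ 35.853/0.4167 ≈ 86.040 mg/L.
One interval later, Cmin,ss = Cmax,ss·e^(−kτ) ≈ 86.040 × 0.5833 ≈ 50.187 mg/L.
Trough 50.2 mg/L vs MEC 18 mg/L: adequate.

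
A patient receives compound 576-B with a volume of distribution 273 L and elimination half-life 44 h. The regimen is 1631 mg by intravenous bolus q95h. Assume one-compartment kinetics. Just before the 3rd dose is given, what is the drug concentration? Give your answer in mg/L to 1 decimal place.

1.6 mg/L

f = (1/2)^(τ/t½) = (1/2)^(95/44) ≈ 0.2239.
C₀ = D/Vd = 1631/273 ≈ 5.974 mg/L.
Before the 3rd dose, 2 doses have been given. Superposition: Cmin = C₀·(f + f²).
≈ 5.974 × (0.2239 + 0.0501) ≈ 5.974 × 0.2740 ≈ 1.637 mg/L.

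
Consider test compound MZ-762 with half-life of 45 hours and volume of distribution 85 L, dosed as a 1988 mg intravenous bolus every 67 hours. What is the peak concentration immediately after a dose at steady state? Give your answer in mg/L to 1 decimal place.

τ/t½ = 67/45 ≈ 1.4889, so fraction remaining f = (1/2)^(67/45) ≈ 0.3563.
Accumulation ratio R = 1/(1 − f) ≈ 1/0.6437 ≈ 1.5535.
Single-dose peak C₀ = D/Vd = 1988/85 ≈ 23.388 mg/L.
Steady-state peak Cmax,ss = C₀·R ≈ 23.388 × 1.5535 ≈ 36.333 mg/L.

36.3 mg/L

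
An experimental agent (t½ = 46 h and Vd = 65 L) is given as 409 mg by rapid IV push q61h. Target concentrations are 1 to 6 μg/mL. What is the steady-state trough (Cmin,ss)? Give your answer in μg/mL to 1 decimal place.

4.2 μg/mL

τ/t½ = 61/46 ≈ 1.3261, so fraction remaining f = (1/2)^(61/46) ≈ 0.3988.
At steady state, accumulation factor R = 1/(1 − e^(−kτ)) ≈ 1.6633.
Single-dose peak C₀ = D/Vd = 409/65 ≈ 6.292 μg/mL.
Cmax,ss = C₀/(1 − f) ≈ 6.292/0.6012 ≈ 10.466 μg/mL.
One interval later, Cmin,ss = Cmax,ss·e^(−kτ) ≈ 10.466 × 0.3988 ≈ 4.174 μg/mL.
Trough 4.2 μg/mL vs MEC 1 μg/mL: adequate.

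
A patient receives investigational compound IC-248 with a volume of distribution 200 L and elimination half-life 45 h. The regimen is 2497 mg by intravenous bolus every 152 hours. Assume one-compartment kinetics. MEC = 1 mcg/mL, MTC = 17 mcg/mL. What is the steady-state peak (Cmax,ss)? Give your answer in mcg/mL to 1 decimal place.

τ/t½ = 152/45 ≈ 3.3778, so fraction remaining f = (1/2)^(152/45) ≈ 0.0962.
At steady state, accumulation factor R = 1/(1 − e^(−kτ)) ≈ 1.1064.
Single-dose peak C₀ = D/Vd = 2497/200 ≈ 12.485 mcg/mL.
Steady-state peak Cmax,ss = C₀·R ≈ 12.485 × 1.1064 ≈ 13.813 mcg/mL.
Peak 13.8 mcg/mL vs MTC 17 mcg/mL: below toxic threshold.

13.8 mcg/mL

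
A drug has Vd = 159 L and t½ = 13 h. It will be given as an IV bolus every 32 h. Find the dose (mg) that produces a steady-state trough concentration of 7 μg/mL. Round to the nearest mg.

5017 mg

τ/t½ = 32/13 ≈ 2.4615, so f = (1/2)^(32/13) ≈ 0.181553.
Cmin,ss = (D/Vd)·f/(1−f), so D = Cmin,ss·Vd·(1−f)/f.
D = 7 × 159 × (1−f)/f ≈ 7 × 159 × 4.50803 ≈ 5017.44 mg.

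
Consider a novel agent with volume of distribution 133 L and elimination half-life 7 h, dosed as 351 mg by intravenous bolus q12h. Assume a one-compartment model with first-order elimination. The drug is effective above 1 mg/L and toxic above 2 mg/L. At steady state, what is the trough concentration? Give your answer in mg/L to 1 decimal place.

τ/t½ = 12/7 ≈ 1.7143, so fraction remaining f = (1/2)^(12/7) ≈ 0.3048.
Accumulation ratio R = 1/(1 − f) ≈ 1/0.6952 ≈ 1.4384.
Single-dose peak C₀ = D/Vd = 351/133 ≈ 2.639 mg/L.
Cmax,ss = C₀/(1 − f) ≈ 2.639/0.6952 ≈ 3.796 mg/L.
Steady-state trough Cmin,ss = Cmax,ss·f ≈ 3.796 × 0.3048 ≈ 1.157 mg/L.
Trough 1.2 mg/L vs MEC 1 mg/L: adequate.

1.2 mg/L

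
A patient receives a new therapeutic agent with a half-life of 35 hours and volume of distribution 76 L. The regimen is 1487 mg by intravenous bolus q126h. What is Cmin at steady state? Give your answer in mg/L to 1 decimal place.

k = ln2/t½ = ln2/35 ≈ 0.019804 h⁻¹; fraction remaining f = e^(−kτ) = e^(−0.019804×126) ≈ 0.0825.
Accumulation ratio R = 1/(1 − f) ≈ 1/0.9175 ≈ 1.0899.
Single-dose peak C₀ = D/Vd = 1487/76 ≈ 19.566 mg/L.
Cmax,ss = C₀/(1 − f) ≈ 19.566/0.9175 ≈ 21.325 mg/L.
Steady-state trough Cmin,ss = Cmax,ss·f ≈ 21.325 × 0.0825 ≈ 1.759 mg/L.

1.8 mg/L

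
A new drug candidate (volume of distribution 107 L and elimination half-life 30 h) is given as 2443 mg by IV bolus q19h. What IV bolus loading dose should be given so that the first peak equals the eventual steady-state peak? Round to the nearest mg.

6876 mg

f = (1/2)^(19/30) ≈ 0.644685; accumulation ratio R = 1/(1−f) ≈ 2.81440.
Loading dose to hit Cmax,ss on first dose: D_load = D_maint·R ≈ 2443 × 2.81440 ≈ 6875.58 mg.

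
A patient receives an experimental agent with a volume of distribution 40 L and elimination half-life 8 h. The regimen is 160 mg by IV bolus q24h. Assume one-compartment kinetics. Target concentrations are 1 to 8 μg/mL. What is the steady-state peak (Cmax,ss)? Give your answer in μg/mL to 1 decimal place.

4.6 μg/mL

τ = 24 h = 3 half-lives, so f = (1/2)^3 = 0.125.
At steady state, R = 1/(1 − 0.125) = 8/7.
Single-dose peak C₀ = D/Vd = 160/40 = 4 μg/mL.
Steady-state peak Cmax,ss = C₀·R = 4 × 8/7 ≈ 4.571 μg/mL.
Peak 4.6 μg/mL vs MTC 8 μg/mL: below toxic threshold.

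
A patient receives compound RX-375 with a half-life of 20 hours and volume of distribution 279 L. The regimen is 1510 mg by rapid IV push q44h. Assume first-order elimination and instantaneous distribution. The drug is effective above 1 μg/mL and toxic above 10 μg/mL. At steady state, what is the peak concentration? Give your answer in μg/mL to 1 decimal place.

Over one 44-h interval, 44/20 ≈ 2.2 half-lives elapse, leaving f ≈ 0.2176 of each dose.
Accumulation ratio R = 1/(1 − f) ≈ 1/0.7824 ≈ 1.2781.
Single-dose peak C₀ = D/Vd = 1510/279 ≈ 5.412 μg/mL.
Cmax,ss = C₀/(1 − f) ≈ 5.412/0.7824 ≈ 6.917 μg/mL.
Peak 6.9 μg/mL vs MTC 10 μg/mL: below toxic threshold.

6.9 μg/mL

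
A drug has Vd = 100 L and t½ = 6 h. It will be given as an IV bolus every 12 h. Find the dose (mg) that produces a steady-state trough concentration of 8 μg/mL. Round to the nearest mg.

τ/t½ = 12/6 ≈ 2, so f = (1/2)^(12/6) ≈ 0.250000.
Cmin,ss = (D/Vd)·f/(1−f), so D = Cmin,ss·Vd·(1−f)/f.
D = 8 × 100 × (1−f)/f ≈ 8 × 100 × 3.00000 ≈ 2400.00 mg.

2400 mg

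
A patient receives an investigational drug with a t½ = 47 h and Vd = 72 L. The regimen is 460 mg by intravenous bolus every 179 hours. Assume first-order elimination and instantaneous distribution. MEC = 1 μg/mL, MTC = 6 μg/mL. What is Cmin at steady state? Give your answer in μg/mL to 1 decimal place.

0.5 μg/mL

Over one 179-h interval, 179/47 ≈ 3.8085 half-lives elapse, leaving f ≈ 0.0714 of each dose.
At steady state, accumulation factor R = 1/(1 − e^(−kτ)) ≈ 1.0769.
Each bolus raises the concentration by D/Vd = 460/72 ≈ 6.389 μg/mL.
Steady-state peak Cmax,ss = C₀·R ≈ 6.389 × 1.0769 ≈ 6.880 μg/mL.
Steady-state trough Cmin,ss = Cmax,ss·f ≈ 6.880 × 0.0714 ≈ 0.491 μg/mL.
Trough 0.5 μg/mL vs MEC 1 μg/mL: subtherapeutic.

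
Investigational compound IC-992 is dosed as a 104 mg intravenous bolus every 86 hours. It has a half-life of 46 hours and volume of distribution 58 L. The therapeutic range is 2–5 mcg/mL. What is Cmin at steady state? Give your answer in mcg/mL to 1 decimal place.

k = ln2/t½ = ln2/46 ≈ 0.015068 h⁻¹; fraction remaining f = e^(−kτ) = e^(−0.015068×86) ≈ 0.2737.
Single-dose peak C₀ = D/Vd = 104/58 ≈ 1.793 mcg/mL.
Steady-state trough Cmin,ss = C₀·f/(1−f) ≈ 1.793 × 0.2737/0.7263 ≈ 0.676 mcg/mL.
Trough 0.7 mcg/mL vs MEC 2 mcg/mL: subtherapeutic.

0.7 mcg/mL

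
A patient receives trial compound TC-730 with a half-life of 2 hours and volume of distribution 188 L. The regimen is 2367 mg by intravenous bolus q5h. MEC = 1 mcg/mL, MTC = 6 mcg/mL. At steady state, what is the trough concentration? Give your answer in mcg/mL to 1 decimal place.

τ/t½ = 5/2 ≈ 2.5, so fraction remaining f = (1/2)^(5/2) ≈ 0.1768.
Accumulation ratio R = 1/(1 − f) ≈ 1/0.8232 ≈ 1.2148.
Single-dose peak C₀ = D/Vd = 2367/188 ≈ 12.590 mcg/mL.
Cmax,ss = C₀/(1 − f) ≈ 12.590/0.8232 ≈ 15.294 mcg/mL.
One interval later, Cmin,ss = Cmax,ss·e^(−kτ) ≈ 15.294 × 0.1768 ≈ 2.704 mcg/mL.
Trough 2.7 mcg/mL vs MEC 1 mcg/mL: adequate.

2.7 mcg/mL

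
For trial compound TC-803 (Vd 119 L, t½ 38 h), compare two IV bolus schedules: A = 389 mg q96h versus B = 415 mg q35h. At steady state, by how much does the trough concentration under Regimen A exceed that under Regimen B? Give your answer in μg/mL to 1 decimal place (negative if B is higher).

Regimen A: f = (1/2)^(96/38) ≈ 0.1736; Cmin,ss = (389/119)·f/(1−f) ≈ 0.687 μg/mL.
Regimen B: f = (1/2)^(35/38) ≈ 0.5281; Cmin,ss = (415/119)·f/(1−f) ≈ 3.903 μg/mL.
Difference ≈ 0.687 − 3.903 ≈ -3.216 μg/mL.

-3.2 μg/mL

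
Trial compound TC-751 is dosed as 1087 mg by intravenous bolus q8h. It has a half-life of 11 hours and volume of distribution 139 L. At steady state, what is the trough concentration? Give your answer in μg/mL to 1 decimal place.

11.9 μg/mL

Over one 8-h interval, 8/11 ≈ 0.72727 half-lives elapse, leaving f ≈ 0.6040 of each dose.
Accumulation ratio R = 1/(1 − f) ≈ 1/0.3960 ≈ 2.5253.
Single-dose peak C₀ = D/Vd = 1087/139 ≈ 7.820 μg/mL.
Steady-state peak Cmax,ss = C₀·R ≈ 7.820 × 2.5253 ≈ 19.748 μg/mL.
One interval later, Cmin,ss = Cmax,ss·e^(−kτ) ≈ 19.748 × 0.6040 ≈ 11.928 μg/mL.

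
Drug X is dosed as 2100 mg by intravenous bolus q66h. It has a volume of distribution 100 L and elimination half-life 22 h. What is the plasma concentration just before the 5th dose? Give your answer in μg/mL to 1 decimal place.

f = (1/2)^(τ/t½) = (1/2)^(66/22) ≈ 0.1250.
C₀ = D/Vd = 2100/100 ≈ 21.000 μg/mL.
Before the 5th dose, 4 doses have been given. Superposition: Cmin = C₀·(f + f² + … + f^4).
≈ 21.000 × (0.1250 + 0.0156 + 0.0020 + 0.0002) ≈ 21.000 × 0.1428 ≈ 2.999 μg/mL.

3.0 μg/mL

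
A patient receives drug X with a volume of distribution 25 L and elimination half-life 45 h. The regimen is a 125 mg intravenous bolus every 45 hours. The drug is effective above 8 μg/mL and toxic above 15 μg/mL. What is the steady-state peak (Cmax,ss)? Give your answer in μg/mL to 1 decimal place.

10.0 μg/mL

τ = 45 h = 1 half-life, so f = (1/2)^1 = 0.5.
Accumulation ratio R = 1/(1 − f) = 1/0.5 = 2/1.
Single-dose peak C₀ = D/Vd = 125/25 = 5 μg/mL.
Steady-state peak Cmax,ss = C₀·R = 5 × 2/1 ≈ 10.000 μg/mL.
Peak 10.0 μg/mL vs MTC 15 μg/mL: below toxic threshold.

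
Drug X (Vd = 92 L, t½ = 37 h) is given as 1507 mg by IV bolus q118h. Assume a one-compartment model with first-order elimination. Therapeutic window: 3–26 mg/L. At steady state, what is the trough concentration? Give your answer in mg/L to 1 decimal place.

Over one 118-h interval, 118/37 ≈ 3.1892 half-lives elapse, leaving f ≈ 0.1096 of each dose.
Accumulation ratio R = 1/(1 − f) ≈ 1/0.8904 ≈ 1.1231.
Single-dose peak C₀ = D/Vd = 1507/92 ≈ 16.380 mg/L.
Cmax,ss = C₀/(1 − f) ≈ 16.380/0.8904 ≈ 18.396 mg/L.
Steady-state trough Cmin,ss = Cmax,ss·f ≈ 18.396 × 0.1096 ≈ 2.016 mg/L.
Trough 2.0 mg/L vs MEC 3 mg/L: subtherapeutic.

2.0 mg/L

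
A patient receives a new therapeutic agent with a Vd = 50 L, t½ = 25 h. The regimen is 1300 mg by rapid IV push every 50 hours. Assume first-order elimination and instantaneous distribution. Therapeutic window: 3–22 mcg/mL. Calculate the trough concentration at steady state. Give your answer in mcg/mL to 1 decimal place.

τ = 50 h = 2 half-lives, so f = (1/2)^2 = 0.25.
Accumulation ratio R = 1/(1 − f) = 1/0.75 = 4/3.
Single-dose peak C₀ = D/Vd = 1300/50 = 26 mcg/mL.
Steady-state peak Cmax,ss = C₀·R = 26 × 4/3 ≈ 34.667 mcg/mL.
Steady-state trough Cmin,ss = Cmax,ss·f ≈ 34.667 × 0.25 ≈ 8.667 mcg/mL.
Trough 8.7 mcg/mL vs MEC 3 mcg/mL: adequate.

8.7 mcg/mL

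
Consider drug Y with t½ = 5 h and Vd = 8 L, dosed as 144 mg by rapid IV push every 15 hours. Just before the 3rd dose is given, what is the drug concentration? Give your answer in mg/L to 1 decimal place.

2.5 mg/L

f = (1/2)^(τ/t½) = (1/2)^(15/5) ≈ 0.1250.
C₀ = D/Vd = 144/8 ≈ 18.000 mg/L.
Before the 3rd dose, 2 doses have been given. Superposition: Cmin = C₀·(f + f²).
≈ 18.000 × (0.1250 + 0.0156) ≈ 18.000 × 0.1406 ≈ 2.531 mg/L.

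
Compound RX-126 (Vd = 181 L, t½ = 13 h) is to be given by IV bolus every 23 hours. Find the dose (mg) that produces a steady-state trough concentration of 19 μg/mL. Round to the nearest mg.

8284 mg

τ/t½ = 23/13 ≈ 1.7692, so f = (1/2)^(23/13) ≈ 0.293365.
Cmin,ss = (D/Vd)·f/(1−f), so D = Cmin,ss·Vd·(1−f)/f.
D = 19 × 181 × (1−f)/f ≈ 19 × 181 × 2.40872 ≈ 8283.59 mg.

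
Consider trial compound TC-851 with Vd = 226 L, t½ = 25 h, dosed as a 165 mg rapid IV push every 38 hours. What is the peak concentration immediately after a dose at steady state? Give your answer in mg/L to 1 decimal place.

τ/t½ = 38/25 ≈ 1.52, so fraction remaining f = (1/2)^(38/25) ≈ 0.3487.
At steady state, accumulation factor R = 1/(1 − e^(−kτ)) ≈ 1.5354.
Single-dose peak C₀ = D/Vd = 165/226 ≈ 0.730 mg/L.
Steady-state peak Cmax,ss = C₀·R ≈ 0.730 × 1.5354 ≈ 1.121 mg/L.

1.1 mg/L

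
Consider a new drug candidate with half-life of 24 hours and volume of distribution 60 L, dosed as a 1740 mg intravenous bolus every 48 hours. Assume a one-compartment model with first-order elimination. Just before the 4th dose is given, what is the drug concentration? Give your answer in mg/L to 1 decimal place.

9.5 mg/L

f = (1/2)^(τ/t½) = (1/2)^(48/24) ≈ 0.2500.
C₀ = D/Vd = 1740/60 ≈ 29.000 mg/L.
Before the 4th dose, 3 doses have been given. Superposition: Cmin = C₀·(f + f² + … + f^3).
≈ 29.000 × (0.2500 + 0.0625 + 0.0156) ≈ 29.000 × 0.3281 ≈ 9.515 mg/L.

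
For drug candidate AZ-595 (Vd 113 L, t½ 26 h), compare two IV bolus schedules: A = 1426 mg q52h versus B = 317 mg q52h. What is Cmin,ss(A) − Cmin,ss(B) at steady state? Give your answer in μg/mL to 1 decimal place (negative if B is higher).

3.3 μg/mL

Regimen A: f = (1/2)^(52/26) ≈ 0.2500; Cmin,ss = (1426/113)·f/(1−f) ≈ 4.206 μg/mL.
Regimen B: f = (1/2)^(52/26) ≈ 0.2500; Cmin,ss = (317/113)·f/(1−f) ≈ 0.935 μg/mL.
Difference ≈ 4.206 − 0.935 ≈ 3.271 μg/mL.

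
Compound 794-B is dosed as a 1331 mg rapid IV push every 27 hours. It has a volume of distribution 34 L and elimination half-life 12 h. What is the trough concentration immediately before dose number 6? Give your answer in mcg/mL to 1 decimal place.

f = (1/2)^(τ/t½) = (1/2)^(27/12) ≈ 0.2102.
C₀ = D/Vd = 1331/34 ≈ 39.147 mcg/mL.
Before the 6th dose, 5 doses have been given. Superposition: Cmin = C₀·(f + f² + … + f^5).
≈ 39.147 × (0.2102 + 0.0442 + 0.0093 + 0.0020 + 0.0004) ≈ 39.147 × 0.2661 ≈ 10.417 mcg/mL.

10.4 mcg/mL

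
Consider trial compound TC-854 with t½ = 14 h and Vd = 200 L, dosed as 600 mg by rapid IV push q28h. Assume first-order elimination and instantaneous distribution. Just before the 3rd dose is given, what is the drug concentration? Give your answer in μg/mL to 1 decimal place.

f = (1/2)^(τ/t½) = (1/2)^(28/14) ≈ 0.2500.
C₀ = D/Vd = 600/200 ≈ 3.000 μg/mL.
Before the 3rd dose, 2 doses have been given. Superposition: Cmin = C₀·(f + f²).
≈ 3.000 × (0.2500 + 0.0625) ≈ 3.000 × 0.3125 ≈ 0.938 μg/mL.

0.9 μg/mL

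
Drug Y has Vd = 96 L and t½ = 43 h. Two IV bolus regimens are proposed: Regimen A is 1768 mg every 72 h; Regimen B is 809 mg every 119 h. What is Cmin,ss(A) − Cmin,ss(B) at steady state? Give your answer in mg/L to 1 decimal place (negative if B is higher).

Regimen A: f = (1/2)^(72/43) ≈ 0.3133; Cmin,ss = (1768/96)·f/(1−f) ≈ 8.402 mg/L.
Regimen B: f = (1/2)^(119/43) ≈ 0.1469; Cmin,ss = (809/96)·f/(1−f) ≈ 1.451 mg/L.
Difference ≈ 8.402 − 1.451 ≈ 6.951 mg/L.

7.0 mg/L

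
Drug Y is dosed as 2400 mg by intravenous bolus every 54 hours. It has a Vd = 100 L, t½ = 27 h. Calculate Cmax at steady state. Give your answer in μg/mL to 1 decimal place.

32.0 μg/mL

τ = 54 h = 2 half-lives, so f = (1/2)^2 = 0.25.
Accumulation ratio R = 1/(1 − f) = 1/0.75 = 4/3.
Single-dose peak C₀ = D/Vd = 2400/100 = 24 μg/mL.
Steady-state peak Cmax,ss = C₀·R = 24 × 4/3 ≈ 32.000 μg/mL.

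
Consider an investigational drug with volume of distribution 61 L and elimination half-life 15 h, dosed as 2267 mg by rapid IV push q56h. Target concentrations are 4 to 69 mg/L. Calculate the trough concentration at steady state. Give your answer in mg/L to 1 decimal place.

k = ln2/t½ = ln2/15 ≈ 0.046210 h⁻¹; fraction remaining f = e^(−kτ) = e^(−0.046210×56) ≈ 0.0752.
At steady state, accumulation factor R = 1/(1 − e^(−kτ)) ≈ 1.0813.
Single-dose peak C₀ = D/Vd = 2267/61 ≈ 37.164 mg/L.
Cmax,ss = C₀/(1 − f) ≈ 37.164/0.9248 ≈ 40.186 mg/L.
Steady-state trough Cmin,ss = Cmax,ss·f ≈ 40.186 × 0.0752 ≈ 3.022 mg/L.
Trough 3.0 mg/L vs MEC 4 mg/L: subtherapeutic.

3.0 mg/L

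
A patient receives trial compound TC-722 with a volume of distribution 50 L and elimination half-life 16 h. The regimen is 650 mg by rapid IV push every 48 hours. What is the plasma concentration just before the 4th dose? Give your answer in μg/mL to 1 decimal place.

1.9 μg/mL

f = (1/2)^(τ/t½) = (1/2)^(48/16) ≈ 0.1250.
C₀ = D/Vd = 650/50 ≈ 13.000 μg/mL.
Before the 4th dose, 3 doses have been given. Superposition: Cmin = C₀·(f + f² + … + f^3).
≈ 13.000 × (0.1250 + 0.0156 + 0.0020) ≈ 13.000 × 0.1426 ≈ 1.854 μg/mL.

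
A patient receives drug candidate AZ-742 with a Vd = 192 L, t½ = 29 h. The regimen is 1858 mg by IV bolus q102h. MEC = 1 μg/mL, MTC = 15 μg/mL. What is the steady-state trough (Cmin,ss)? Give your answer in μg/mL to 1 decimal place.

0.9 μg/mL

Over one 102-h interval, 102/29 ≈ 3.5172 half-lives elapse, leaving f ≈ 0.0873 of each dose.
Single-dose peak C₀ = D/Vd = 1858/192 ≈ 9.677 μg/mL.
Steady-state trough Cmin,ss = C₀·f/(1−f) ≈ 9.677 × 0.0873/0.9127 ≈ 0.926 μg/mL.
Trough 0.9 μg/mL vs MEC 1 μg/mL: subtherapeutic.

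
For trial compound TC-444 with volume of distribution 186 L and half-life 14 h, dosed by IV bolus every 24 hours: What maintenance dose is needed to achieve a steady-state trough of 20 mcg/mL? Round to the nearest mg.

τ/t½ = 24/14 ≈ 1.7143, so f = (1/2)^(24/14) ≈ 0.304753.
Cmin,ss = (D/Vd)·f/(1−f), so D = Cmin,ss·Vd·(1−f)/f.
D = 20 × 186 × (1−f)/f ≈ 20 × 186 × 2.28135 ≈ 8486.62 mg.

8487 mg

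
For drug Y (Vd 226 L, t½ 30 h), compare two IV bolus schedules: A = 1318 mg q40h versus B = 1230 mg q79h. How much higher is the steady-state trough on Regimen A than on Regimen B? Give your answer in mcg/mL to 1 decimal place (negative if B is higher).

Regimen A: f = (1/2)^(40/30) ≈ 0.3969; Cmin,ss = (1318/226)·f/(1−f) ≈ 3.838 mcg/mL.
Regimen B: f = (1/2)^(79/30) ≈ 0.1612; Cmin,ss = (1230/226)·f/(1−f) ≈ 1.046 mcg/mL.
Difference ≈ 3.838 − 1.046 ≈ 2.792 mcg/mL.

2.8 mcg/mL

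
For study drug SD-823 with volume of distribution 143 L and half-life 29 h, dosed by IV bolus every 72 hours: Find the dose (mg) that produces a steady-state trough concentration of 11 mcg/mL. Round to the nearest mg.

τ/t½ = 72/29 ≈ 2.4828, so f = (1/2)^(72/29) ≈ 0.178902.
Cmin,ss = (D/Vd)·f/(1−f), so D = Cmin,ss·Vd·(1−f)/f.
D = 11 × 143 × (1−f)/f ≈ 11 × 143 × 4.58965 ≈ 7219.52 mg.

7220 mg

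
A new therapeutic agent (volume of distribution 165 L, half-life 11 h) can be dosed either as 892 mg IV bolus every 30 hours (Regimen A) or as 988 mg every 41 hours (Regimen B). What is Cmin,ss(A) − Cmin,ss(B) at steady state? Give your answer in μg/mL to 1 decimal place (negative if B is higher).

Regimen A: f = (1/2)^(30/11) ≈ 0.1510; Cmin,ss = (892/165)·f/(1−f) ≈ 0.962 μg/mL.
Regimen B: f = (1/2)^(41/11) ≈ 0.0755; Cmin,ss = (988/165)·f/(1−f) ≈ 0.489 μg/mL.
Difference ≈ 0.962 − 0.489 ≈ 0.473 μg/mL.

0.5 μg/mL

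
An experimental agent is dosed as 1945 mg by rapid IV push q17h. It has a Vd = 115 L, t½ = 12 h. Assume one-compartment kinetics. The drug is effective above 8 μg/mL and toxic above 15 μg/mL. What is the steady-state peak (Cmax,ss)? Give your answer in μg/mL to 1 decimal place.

27.0 μg/mL

Over one 17-h interval, 17/12 ≈ 1.4167 half-lives elapse, leaving f ≈ 0.3746 of each dose.
At steady state, accumulation factor R = 1/(1 − e^(−kτ)) ≈ 1.5990.
Each bolus raises the concentration by D/Vd = 1945/115 ≈ 16.913 μg/mL.
Cmax,ss = C₀/(1 − f) ≈ 16.913/0.6254 ≈ 27.043 μg/mL.
Peak 27.0 μg/mL vs MTC 15 μg/mL: exceeds toxic threshold.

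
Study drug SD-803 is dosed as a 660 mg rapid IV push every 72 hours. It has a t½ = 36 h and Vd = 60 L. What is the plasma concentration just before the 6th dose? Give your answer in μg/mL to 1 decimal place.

f = (1/2)^(τ/t½) = (1/2)^(72/36) ≈ 0.2500.
C₀ = D/Vd = 660/60 ≈ 11.000 μg/mL.
Before the 6th dose, 5 doses have been given. Superposition: Cmin = C₀·(f + f² + … + f^5).
≈ 11.000 × (0.2500 + 0.0625 + 0.0156 + 0.0039 + 0.0010) ≈ 11.000 × 0.3330 ≈ 3.663 μg/mL.

3.7 μg/mL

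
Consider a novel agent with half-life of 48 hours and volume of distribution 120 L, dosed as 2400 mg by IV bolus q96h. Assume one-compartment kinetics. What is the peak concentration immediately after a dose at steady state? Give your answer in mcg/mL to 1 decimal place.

τ = 96 h = 2 half-lives, so f = (1/2)^2 = 0.25.
Accumulation ratio R = 1/(1 − f) = 1/0.75 = 4/3.
Single-dose peak C₀ = D/Vd = 2400/120 = 20 mcg/mL.
Steady-state peak Cmax,ss = C₀·R = 20 × 4/3 ≈ 26.667 mcg/mL.

26.7 mcg/mL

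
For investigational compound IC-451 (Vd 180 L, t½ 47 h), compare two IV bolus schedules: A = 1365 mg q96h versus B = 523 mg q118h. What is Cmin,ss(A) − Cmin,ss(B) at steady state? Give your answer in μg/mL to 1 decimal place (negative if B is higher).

1.8 μg/mL

Regimen A: f = (1/2)^(96/47) ≈ 0.2427; Cmin,ss = (1365/180)·f/(1−f) ≈ 2.430 μg/mL.
Regimen B: f = (1/2)^(118/47) ≈ 0.1755; Cmin,ss = (523/180)·f/(1−f) ≈ 0.618 μg/mL.
Difference ≈ 2.430 − 0.618 ≈ 1.812 μg/mL.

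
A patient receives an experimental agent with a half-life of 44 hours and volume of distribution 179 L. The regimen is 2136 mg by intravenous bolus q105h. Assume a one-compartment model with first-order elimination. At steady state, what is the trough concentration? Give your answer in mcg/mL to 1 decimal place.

k = ln2/t½ = ln2/44 ≈ 0.015753 h⁻¹; fraction remaining f = e^(−kτ) = e^(−0.015753×105) ≈ 0.1913.
At steady state, accumulation factor R = 1/(1 − e^(−kτ)) ≈ 1.2366.
Each bolus raises the concentration by D/Vd = 2136/179 ≈ 11.933 mcg/mL.
Cmax,ss = C₀/(1 − f) ≈ 11.933/0.8087 ≈ 14.756 mcg/mL.
One interval later, Cmin,ss = Cmax,ss·e^(−kτ) ≈ 14.756 × 0.1913 ≈ 2.823 mcg/mL.

2.8 mcg/mL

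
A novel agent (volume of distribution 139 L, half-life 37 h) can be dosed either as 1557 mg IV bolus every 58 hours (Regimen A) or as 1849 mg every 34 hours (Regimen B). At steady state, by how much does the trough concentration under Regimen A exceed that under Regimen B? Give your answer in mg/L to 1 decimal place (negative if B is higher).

Regimen A: f = (1/2)^(58/37) ≈ 0.3374; Cmin,ss = (1557/139)·f/(1−f) ≈ 5.704 mg/L.
Regimen B: f = (1/2)^(34/37) ≈ 0.5289; Cmin,ss = (1849/139)·f/(1−f) ≈ 14.934 mg/L.
Difference ≈ 5.704 − 14.934 ≈ -9.230 mg/L.

-9.2 mg/L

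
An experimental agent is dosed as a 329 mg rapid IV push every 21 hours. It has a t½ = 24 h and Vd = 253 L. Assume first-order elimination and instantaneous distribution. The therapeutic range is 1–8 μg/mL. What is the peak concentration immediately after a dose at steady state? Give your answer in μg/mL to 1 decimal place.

2.9 μg/mL

Over one 21-h interval, 21/24 ≈ 0.875 half-lives elapse, leaving f ≈ 0.5453 of each dose.
At steady state, accumulation factor R = 1/(1 − e^(−kτ)) ≈ 2.1993.
Each bolus raises the concentration by D/Vd = 329/253 ≈ 1.300 μg/mL.
Cmax,ss = C₀/(1 − f) ≈ 1.300/0.4547 ≈ 2.859 μg/mL.
Peak 2.9 μg/mL vs MTC 8 μg/mL: below toxic threshold.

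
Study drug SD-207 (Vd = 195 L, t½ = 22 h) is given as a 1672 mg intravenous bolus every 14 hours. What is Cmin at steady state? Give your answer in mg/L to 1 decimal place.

τ/t½ = 14/22 ≈ 0.63636, so fraction remaining f = (1/2)^(14/22) ≈ 0.6433.
Each bolus raises the concentration by D/Vd = 1672/195 ≈ 8.574 mg/L.
Steady-state trough Cmin,ss = C₀·f/(1−f) ≈ 8.574 × 0.6433/0.3567 ≈ 15.463 mg/L.

15.5 mg/L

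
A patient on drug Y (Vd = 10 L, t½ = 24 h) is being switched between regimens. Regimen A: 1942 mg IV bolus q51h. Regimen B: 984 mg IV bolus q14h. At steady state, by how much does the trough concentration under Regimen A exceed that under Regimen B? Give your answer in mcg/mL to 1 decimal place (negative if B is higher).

-139.7 mcg/mL

Regimen A: f = (1/2)^(51/24) ≈ 0.2293; Cmin,ss = (1942/10)·f/(1−f) ≈ 57.779 mcg/mL.
Regimen B: f = (1/2)^(14/24) ≈ 0.6674; Cmin,ss = (984/10)·f/(1−f) ≈ 197.451 mcg/mL.
Difference ≈ 57.779 − 197.451 ≈ -139.672 mcg/mL.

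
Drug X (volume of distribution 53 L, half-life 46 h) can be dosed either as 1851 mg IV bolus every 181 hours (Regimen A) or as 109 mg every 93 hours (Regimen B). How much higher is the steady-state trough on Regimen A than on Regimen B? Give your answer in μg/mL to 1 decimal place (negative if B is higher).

1.8 μg/mL

Regimen A: f = (1/2)^(181/46) ≈ 0.0654; Cmin,ss = (1851/53)·f/(1−f) ≈ 2.444 μg/mL.
Regimen B: f = (1/2)^(93/46) ≈ 0.2463; Cmin,ss = (109/53)·f/(1−f) ≈ 0.672 μg/mL.
Difference ≈ 2.444 − 0.672 ≈ 1.772 μg/mL.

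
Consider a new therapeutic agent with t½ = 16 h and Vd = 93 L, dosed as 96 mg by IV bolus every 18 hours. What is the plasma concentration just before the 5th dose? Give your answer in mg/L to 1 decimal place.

f = (1/2)^(τ/t½) = (1/2)^(18/16) ≈ 0.4585.
C₀ = D/Vd = 96/93 ≈ 1.032 mg/L.
Before the 5th dose, 4 doses have been given. Superposition: Cmin = C₀·(f + f² + … + f^4).
≈ 1.032 × (0.4585 + 0.2102 + 0.0964 + 0.0442) ≈ 1.032 × 0.8093 ≈ 0.835 mg/L.

0.8 mg/L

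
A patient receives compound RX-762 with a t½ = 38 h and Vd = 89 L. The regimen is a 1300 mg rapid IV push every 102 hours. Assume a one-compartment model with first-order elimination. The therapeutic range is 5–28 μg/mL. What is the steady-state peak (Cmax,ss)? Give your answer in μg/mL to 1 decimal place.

τ/t½ = 102/38 ≈ 2.6842, so fraction remaining f = (1/2)^(102/38) ≈ 0.1556.
Accumulation ratio R = 1/(1 − f) ≈ 1/0.8444 ≈ 1.1843.
Each bolus raises the concentration by D/Vd = 1300/89 ≈ 14.607 μg/mL.
Steady-state peak Cmax,ss = C₀·R ≈ 14.607 × 1.1843 ≈ 17.299 μg/mL.
Peak 17.3 μg/mL vs MTC 28 μg/mL: below toxic threshold.

17.3 μg/mL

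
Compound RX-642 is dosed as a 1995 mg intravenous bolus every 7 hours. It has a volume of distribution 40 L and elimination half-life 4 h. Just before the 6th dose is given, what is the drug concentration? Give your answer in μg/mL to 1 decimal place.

21.1 μg/mL

f = (1/2)^(τ/t½) = (1/2)^(7/4) ≈ 0.2973.
C₀ = D/Vd = 1995/40 ≈ 49.875 μg/mL.
Before the 6th dose, 5 doses have been given. Superposition: Cmin = C₀·(f + f² + … + f^5).
≈ 49.875 × (0.2973 + 0.0884 + 0.0263 + 0.0078 + 0.0023) ≈ 49.875 × 0.4221 ≈ 21.052 μg/mL.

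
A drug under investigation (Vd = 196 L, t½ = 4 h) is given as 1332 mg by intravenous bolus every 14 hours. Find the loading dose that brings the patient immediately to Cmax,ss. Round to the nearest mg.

1461 mg

f = (1/2)^(14/4) ≈ 0.088388; accumulation ratio R = 1/(1−f) ≈ 1.09696.
Loading dose to hit Cmax,ss on first dose: D_load = D_maint·R ≈ 1332 × 1.09696 ≈ 1461.15 mg.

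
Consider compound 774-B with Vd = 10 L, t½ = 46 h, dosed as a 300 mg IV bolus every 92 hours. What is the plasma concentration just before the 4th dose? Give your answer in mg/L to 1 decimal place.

f = (1/2)^(τ/t½) = (1/2)^(92/46) ≈ 0.2500.
C₀ = D/Vd = 300/10 ≈ 30.000 mg/L.
Before the 4th dose, 3 doses have been given. Superposition: Cmin = C₀·(f + f² + … + f^3).
≈ 30.000 × (0.2500 + 0.0625 + 0.0156) ≈ 30.000 × 0.3281 ≈ 9.843 mg/L.

9.8 mg/L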